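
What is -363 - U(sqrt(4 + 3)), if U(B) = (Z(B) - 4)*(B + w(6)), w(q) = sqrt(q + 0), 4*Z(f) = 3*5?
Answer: -363 + sqrt(6)/4 + sqrt(7)/4 ≈ -361.73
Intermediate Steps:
Z(f) = 15/4 (Z(f) = (3*5)/4 = (1/4)*15 = 15/4)
w(q) = sqrt(q)
U(B) = -B/4 - sqrt(6)/4 (U(B) = (15/4 - 4)*(B + sqrt(6)) = -(B + sqrt(6))/4 = -B/4 - sqrt(6)/4)
-363 - U(sqrt(4 + 3)) = -363 - (-sqrt(4 + 3)/4 - sqrt(6)/4) = -363 - (-sqrt(7)/4 - sqrt(6)/4) = -363 - (-sqrt(6)/4 - sqrt(7)/4) = -363 + (sqrt(6)/4 + sqrt(7)/4) = -363 + sqrt(6)/4 + sqrt(7)/4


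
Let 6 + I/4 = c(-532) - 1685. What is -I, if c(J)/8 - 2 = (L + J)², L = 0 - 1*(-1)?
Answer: -9016052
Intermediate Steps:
L = 1 (L = 0 + 1 = 1)
c(J) = 16 + 8*(1 + J)²
I = 9016052 (I = -24 + 4*((16 + 8*(1 - 532)²) - 1685) = -24 + 4*((16 + 8*(-531)²) - 1685) = -24 + 4*((16 + 8*281961) - 1685) = -24 + 4*((16 + 2255688) - 1685) = -24 + 4*(2255704 - 1685) = -24 + 4*2254019 = -24 + 9016076 = 9016052)
-I = -1*9016052 = -9016052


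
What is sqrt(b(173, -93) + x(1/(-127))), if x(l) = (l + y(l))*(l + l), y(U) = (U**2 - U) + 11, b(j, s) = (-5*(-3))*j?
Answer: sqrt(675030278715)/16129 ≈ 50.939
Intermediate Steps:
b(j, s) = 15*j
y(U) = 11 + U**2 - U
x(l) = 2*l*(11 + l**2) (x(l) = (l + (11 + l**2 - l))*(l + l) = (11 + l**2)*(2*l) = 2*l*(11 + l**2))
sqrt(b(173, -93) + x(1/(-127))) = sqrt(15*173 + 2*(11 + (1/(-127))**2)/(-127)) = sqrt(2595 + 2*(-1/127)*(11 + (-1/127)**2)) = sqrt(2595 + 2*(-1/127)*(11 + 1/16129)) = sqrt(2595 + 2*(-1/127)*(177420/16129)) = sqrt(2595 - 354840/2048383) = sqrt(5315199045/2048383) = sqrt(675030278715)/16129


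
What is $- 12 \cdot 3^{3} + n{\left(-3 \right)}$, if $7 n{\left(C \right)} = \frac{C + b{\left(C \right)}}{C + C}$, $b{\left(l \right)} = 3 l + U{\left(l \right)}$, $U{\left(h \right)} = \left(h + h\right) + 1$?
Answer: $- \frac{13591}{42} \approx -323.6$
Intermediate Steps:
$U{\left(h \right)} = 1 + 2 h$ ($U{\left(h \right)} = 2 h + 1 = 1 + 2 h$)
$b{\left(l \right)} = 1 + 5 l$ ($b{\left(l \right)} = 3 l + \left(1 + 2 l\right) = 1 + 5 l$)
$n{\left(C \right)} = \frac{1 + 6 C}{14 C}$ ($n{\left(C \right)} = \frac{\left(C + \left(1 + 5 C\right)\right) \frac{1}{C + C}}{7} = \frac{\left(1 + 6 C\right) \frac{1}{2 C}}{7} = \frac{\frac{1}{2} \frac{1}{C} \left(1 + 6 C\right)}{7} = \frac{1 + 6 C}{14 C}$)
$- 12 \cdot 3^{3} + n{\left(-3 \right)} = - 12 \cdot 3^{3} + \frac{1 + 6 \left(-3\right)}{14 \left(-3\right)} = \left(-12\right) 27 + \frac{1}{14} \left(- \frac{1}{3}\right) \left(1 - 18\right) = -324 + \frac{1}{14} \left(- \frac{1}{3}\right) \left(-17\right) = -324 + \frac{17}{42} = - \frac{13591}{42}$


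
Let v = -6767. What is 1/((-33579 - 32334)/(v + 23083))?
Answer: -16316/65913 ≈ -0.24754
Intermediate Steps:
1/((-33579 - 32334)/(v + 23083)) = 1/((-33579 - 32334)/(-6767 + 23083)) = 1/(-65913/16316) = -16316/65913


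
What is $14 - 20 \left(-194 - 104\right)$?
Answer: $5974$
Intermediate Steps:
$14 - 20 \left(-194 - 104\right) = 14 - -5960 = 14 + 5960 = 5974$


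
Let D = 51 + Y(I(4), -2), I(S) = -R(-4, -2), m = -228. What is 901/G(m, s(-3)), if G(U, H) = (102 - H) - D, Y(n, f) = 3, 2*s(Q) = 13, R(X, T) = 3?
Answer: 1802/83 ≈ 21.711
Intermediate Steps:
I(S) = -3 (I(S) = -1*3 = -3)
s(Q) = 13/2 (s(Q) = (1/2)*13 = 13/2)
D = 54 (D = 51 + 3 = 54)
G(U, H) = 48 - H (G(U, H) = (102 - H) - 1*54 = (102 - H) - 54 = 48 - H)
901/G(m, s(-3)) = 901/(48 - 1*13/2) = 901/(48 - 13/2) = 901/(83/2) = 901*(2/83) = 1802/83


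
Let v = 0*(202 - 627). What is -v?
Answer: 0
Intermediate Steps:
v = 0 (v = 0*(-425) = 0)
-v = -1*0 = 0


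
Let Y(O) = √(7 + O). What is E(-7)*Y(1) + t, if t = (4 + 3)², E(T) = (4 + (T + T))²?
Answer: 49 + 200*√2 ≈ 331.84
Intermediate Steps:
E(T) = (4 + 2*T)²
t = 49 (t = 7² = 49)
E(-7)*Y(1) + t = (4*(2 - 7)²)*√(7 + 1) + 49 = (4*(-5)²)*√8 + 49 = (4*25)*(2*√2) + 49 = 100*(2*√2) + 49 = 200*√2 + 49 = 49 + 200*√2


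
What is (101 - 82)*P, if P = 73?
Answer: 1387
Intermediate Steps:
(101 - 82)*P = (101 - 82)*73 = 19*73 = 1387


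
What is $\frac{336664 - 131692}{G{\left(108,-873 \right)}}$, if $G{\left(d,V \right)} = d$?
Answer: $\frac{17081}{9} \approx 1897.9$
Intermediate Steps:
$\frac{336664 - 131692}{G{\left(108,-873 \right)}} = \frac{336664 - 131692}{108} = 204972 \cdot \frac{1}{108} = \frac{17081}{9}$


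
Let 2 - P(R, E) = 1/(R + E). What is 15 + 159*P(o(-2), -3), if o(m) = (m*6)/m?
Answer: 280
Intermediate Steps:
o(m) = 6 (o(m) = (6*m)/m = 6)
P(R, E) = 2 - 1/(E + R) (P(R, E) = 2 - 1/(R + E) = 2 - 1/(E + R))
15 + 159*P(o(-2), -3) = 15 + 159*((-1 + 2*(-3) + 2*6)/(-3 + 6)) = 15 + 159*((-1 - 6 + 12)/3) = 15 + 159*((⅓)*5) = 15 + 159*(5/3) = 15 + 265 = 280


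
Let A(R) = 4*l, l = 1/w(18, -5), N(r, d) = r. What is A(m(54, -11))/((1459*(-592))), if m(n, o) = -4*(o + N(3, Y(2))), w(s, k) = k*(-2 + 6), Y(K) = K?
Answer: 1/4318640 ≈ 2.3155e-7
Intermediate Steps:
w(s, k) = 4*k (w(s, k) = k*4 = 4*k)
l = -1/20 (l = 1/(4*(-5)) = 1/(-20) = -1/20 ≈ -0.050000)
m(n, o) = -12 - 4*o (m(n, o) = -4*(o + 3) = -4*(3 + o) = -12 - 4*o)
A(R) = -1/5 (A(R) = 4*(-1/20) = -1/5)
A(m(54, -11))/((1459*(-592))) = -1/(5*(1459*(-592))) = -1/5/(-863728) = -1/5*(-1/863728) = 1/4318640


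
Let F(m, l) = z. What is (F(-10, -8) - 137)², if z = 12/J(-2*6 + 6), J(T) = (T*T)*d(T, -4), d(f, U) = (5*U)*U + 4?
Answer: 1191837529/63504 ≈ 18768.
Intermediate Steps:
d(f, U) = 4 + 5*U² (d(f, U) = 5*U² + 4 = 4 + 5*U²)
J(T) = 84*T² (J(T) = (T*T)*(4 + 5*(-4)²) = T²*(4 + 5*16) = T²*(4 + 80) = T²*84 = 84*T²)
z = 1/252 (z = 12/((84*(-2*6 + 6)²)) = 12/((84*(-12 + 6)²)) = 12/((84*(-6)²)) = 12/((84*36)) = 12/3024 = 12*(1/3024) = 1/252 ≈ 0.0039683)
F(m, l) = 1/252
(F(-10, -8) - 137)² = (1/252 - 137)² = (-34523/252)² = 1191837529/63504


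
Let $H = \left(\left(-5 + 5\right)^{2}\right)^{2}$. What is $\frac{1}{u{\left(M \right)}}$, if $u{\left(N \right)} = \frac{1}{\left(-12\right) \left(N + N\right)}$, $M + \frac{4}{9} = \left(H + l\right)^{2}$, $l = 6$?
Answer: $- \frac{2560}{3} \approx -853.33$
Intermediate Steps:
$H = 0$ ($H = \left(0^{2}\right)^{2} = 0^{2} = 0$)
$M = \frac{320}{9}$ ($M = - \frac{4}{9} + \left(0 + 6\right)^{2} = - \frac{4}{9} + 6^{2} = - \frac{4}{9} + 36 = \frac{320}{9} \approx 35.556$)
$u{\left(N \right)} = - \frac{1}{24 N}$ ($u{\left(N \right)} = \frac{1}{\left(-12\right) 2 N} = \frac{1}{\left(-24\right) N} = - \frac{1}{24 N}$)
$\frac{1}{u{\left(M \right)}} = \frac{1}{\left(- \frac{1}{24}\right) \frac{1}{\frac{320}{9}}} = \frac{1}{\left(- \frac{1}{24}\right) \frac{9}{320}} = \frac{1}{- \frac{3}{2560}} = - \frac{2560}{3}$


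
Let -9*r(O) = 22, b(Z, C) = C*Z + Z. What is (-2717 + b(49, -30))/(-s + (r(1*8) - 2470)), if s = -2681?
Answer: -37242/1877 ≈ -19.841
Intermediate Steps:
b(Z, C) = Z + C*Z
r(O) = -22/9 (r(O) = -1/9*22 = -22/9)
(-2717 + b(49, -30))/(-s + (r(1*8) - 2470)) = (-2717 + 49*(1 - 30))/(-1*(-2681) + (-22/9 - 2470)) = (-2717 + 49*(-29))/(2681 - 22252/9) = (-2717 - 1421)/(1877/9) = -4138*9/1877 = -37242/1877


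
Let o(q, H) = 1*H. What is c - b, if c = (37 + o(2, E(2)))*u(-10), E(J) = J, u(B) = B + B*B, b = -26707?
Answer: 30217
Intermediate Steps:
u(B) = B + B²
o(q, H) = H
c = 3510 (c = (37 + 2)*(-10*(1 - 10)) = 39*(-10*(-9)) = 39*90 = 3510)
c - b = 3510 - 1*(-26707) = 3510 + 26707 = 30217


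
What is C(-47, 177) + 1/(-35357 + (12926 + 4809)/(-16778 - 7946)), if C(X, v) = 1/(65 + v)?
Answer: 868200995/211552577126 ≈ 0.0041040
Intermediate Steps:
C(-47, 177) + 1/(-35357 + (12926 + 4809)/(-16778 - 7946)) = 1/(65 + 177) + 1/(-35357 + (12926 + 4809)/(-16778 - 7946)) = 1/242 + 1/(-35357 + 17735/(-24724)) = 1/242 + 1/(-35357 + 17735*(-1/24724)) = 1/242 + 1/(-35357 - 17735/24724) = 1/242 + 1/(-874184203/24724) = 1/242 - 24724/874184203 = 868200995/211552577126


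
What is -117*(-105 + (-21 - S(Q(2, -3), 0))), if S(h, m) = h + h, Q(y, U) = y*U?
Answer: 13338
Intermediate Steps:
Q(y, U) = U*y
S(h, m) = 2*h
-117*(-105 + (-21 - S(Q(2, -3), 0))) = -117*(-105 + (-21 - 2*(-3*2))) = -117*(-105 + (-21 - 2*(-6))) = -117*(-105 + (-21 - 1*(-12))) = -117*(-105 + (-21 + 12)) = -117*(-105 - 9) = -117*(-114) = 13338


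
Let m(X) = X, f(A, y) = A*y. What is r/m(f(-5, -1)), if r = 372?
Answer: 372/5 ≈ 74.400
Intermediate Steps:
r/m(f(-5, -1)) = 372/((-5*(-1))) = 372/5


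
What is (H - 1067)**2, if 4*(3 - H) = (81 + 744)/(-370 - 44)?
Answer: 344631224809/304704 ≈ 1.1310e+6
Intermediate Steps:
H = 1931/552 (H = 3 - (81 + 744)/(4*(-370 - 44)) = 3 - 825/(4*(-414)) = 3 - 825*(-1)/(4*414) = 3 - 1/4*(-275/138) = 3 + 275/552 = 1931/552 ≈ 3.4982)
(H - 1067)**2 = (1931/552 - 1067)**2 = (-587053/552)**2 = 344631224809/304704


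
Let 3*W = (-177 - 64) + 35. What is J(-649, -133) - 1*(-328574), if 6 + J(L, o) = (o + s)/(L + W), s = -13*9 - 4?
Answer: 707407666/2153 ≈ 3.2857e+5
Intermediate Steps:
W = -206/3 (W = ((-177 - 64) + 35)/3 = (-241 + 35)/3 = (1/3)*(-206) = -206/3 ≈ -68.667)
s = -121 (s = -117 - 4 = -121)
J(L, o) = -6 + (-121 + o)/(-206/3 + L) (J(L, o) = -6 + (o - 121)/(L - 206/3) = -6 + (-121 + o)/(-206/3 + L))
J(-649, -133) - 1*(-328574) = 3*(291 - 133 - 6*(-649))/(-206 + 3*(-649)) - 1*(-328574) = 3*(291 - 133 + 3894)/(-206 - 1947) + 328574 = 3*4052/(-2153) + 328574 = 3*(-1/2153)*4052 + 328574 = -12156/2153 + 328574 = 707407666/2153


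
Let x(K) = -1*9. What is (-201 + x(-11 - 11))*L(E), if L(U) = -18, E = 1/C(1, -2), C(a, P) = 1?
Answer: 3780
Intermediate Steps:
E = 1 (E = 1/1 = 1)
x(K) = -9
(-201 + x(-11 - 11))*L(E) = (-201 - 9)*(-18) = -210*(-18) = 3780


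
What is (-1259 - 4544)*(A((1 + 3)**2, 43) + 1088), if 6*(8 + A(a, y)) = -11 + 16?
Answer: -37632455/6 ≈ -6.2721e+6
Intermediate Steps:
A(a, y) = -43/6 (A(a, y) = -8 + (-11 + 16)/6 = -8 + (1/6)*5 = -8 + 5/6 = -43/6)
(-1259 - 4544)*(A((1 + 3)**2, 43) + 1088) = (-1259 - 4544)*(-43/6 + 1088) = -5803*6485/6 = -37632455/6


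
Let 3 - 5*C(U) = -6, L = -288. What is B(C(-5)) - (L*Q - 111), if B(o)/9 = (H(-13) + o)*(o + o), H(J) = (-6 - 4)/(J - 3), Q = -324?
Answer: -9312243/100 ≈ -93122.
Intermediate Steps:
H(J) = -10/(-3 + J)
C(U) = 9/5 (C(U) = ⅗ - ⅕*(-6) = ⅗ + 6/5 = 9/5)
B(o) = 18*o*(5/8 + o) (B(o) = 9*((-10/(-3 - 13) + o)*(o + o)) = 9*((-10/(-16) + o)*(2*o)) = 9*((-10*(-1/16) + o)*(2*o)) = 9*((5/8 + o)*(2*o)) = 9*(2*o*(5/8 + o)) = 18*o*(5/8 + o))
B(C(-5)) - (L*Q - 111) = (9/4)*(9/5)*(5 + 8*(9/5)) - (-288*(-324) - 111) = (9/4)*(9/5)*(5 + 72/5) - (93312 - 111) = (9/4)*(9/5)*(97/5) - 1*93201 = 7857/100 - 93201 = -9312243/100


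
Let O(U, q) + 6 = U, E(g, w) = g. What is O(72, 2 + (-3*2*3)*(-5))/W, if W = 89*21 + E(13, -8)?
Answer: 33/941 ≈ 0.035069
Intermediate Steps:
O(U, q) = -6 + U
W = 1882 (W = 89*21 + 13 = 1869 + 13 = 1882)
O(72, 2 + (-3*2*3)*(-5))/W = (-6 + 72)/1882 = 66*(1/1882) = 33/941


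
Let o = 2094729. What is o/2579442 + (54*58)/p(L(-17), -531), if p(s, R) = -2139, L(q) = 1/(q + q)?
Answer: -399798557/613047382 ≈ -0.65215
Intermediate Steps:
L(q) = 1/(2*q)
o/2579442 + (54*58)/p(L(-17), -531) = 2094729/2579442 + (54*58)/(-2139) = 2094729*(1/2579442) + 3132*(-1/2139) = 698243/859814 - 1044/713 = -399798557/613047382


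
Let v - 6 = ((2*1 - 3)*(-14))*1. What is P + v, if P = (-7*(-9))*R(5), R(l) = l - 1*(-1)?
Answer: 398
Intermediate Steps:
R(l) = 1 + l (R(l) = l + 1 = 1 + l)
P = 378 (P = (-7*(-9))*(1 + 5) = 63*6 = 378)
v = 20 (v = 6 + ((2*1 - 3)*(-14))*1 = 6 + ((2 - 3)*(-14))*1 = 6 - 1*(-14)*1 = 6 + 14*1 = 6 + 14 = 20)
P + v = 378 + 20 = 398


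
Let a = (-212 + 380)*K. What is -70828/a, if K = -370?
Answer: 17707/15540 ≈ 1.1394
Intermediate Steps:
a = -62160 (a = (-212 + 380)*(-370) = 168*(-370) = -62160)
-70828/a = -70828/(-62160) = -70828*(-1/62160) = 17707/15540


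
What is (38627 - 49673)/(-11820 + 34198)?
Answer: -5523/11189 ≈ -0.49361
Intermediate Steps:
(38627 - 49673)/(-11820 + 34198) = -11046/22378 = -11046*1/22378 = -5523/11189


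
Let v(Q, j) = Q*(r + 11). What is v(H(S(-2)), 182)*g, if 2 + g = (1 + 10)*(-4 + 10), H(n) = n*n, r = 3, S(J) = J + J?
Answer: 14336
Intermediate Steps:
S(J) = 2*J
H(n) = n²
v(Q, j) = 14*Q (v(Q, j) = Q*(3 + 11) = Q*14 = 14*Q)
g = 64 (g = -2 + (1 + 10)*(-4 + 10) = -2 + 11*6 = -2 + 66 = 64)
v(H(S(-2)), 182)*g = (14*(2*(-2))²)*64 = (14*(-4)²)*64 = (14*16)*64 = 224*64 = 14336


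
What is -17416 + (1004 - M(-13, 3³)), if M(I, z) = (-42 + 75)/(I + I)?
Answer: -426679/26 ≈ -16411.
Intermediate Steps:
M(I, z) = 33/(2*I) (M(I, z) = 33/((2*I)) = 33*(1/(2*I)) = 33/(2*I))
-17416 + (1004 - M(-13, 3³)) = -17416 + (1004 - 33/(2*(-13))) = -17416 + (1004 - 33*(-1)/(2*13)) = -17416 + (1004 - 1*(-33/26)) = -17416 + (1004 + 33/26) = -17416 + 26137/26 = -426679/26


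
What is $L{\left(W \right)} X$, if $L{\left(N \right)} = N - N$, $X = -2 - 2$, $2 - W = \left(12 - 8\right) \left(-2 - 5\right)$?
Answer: $0$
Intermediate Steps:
$W = 30$ ($W = 2 - \left(12 - 8\right) \left(-2 - 5\right) = 2 - 4 \left(-7\right) = 2 - -28 = 2 + 28 = 30$)
$X = -4$
$L{\left(N \right)} = 0$
$L{\left(W \right)} X = 0 \left(-4\right) = 0$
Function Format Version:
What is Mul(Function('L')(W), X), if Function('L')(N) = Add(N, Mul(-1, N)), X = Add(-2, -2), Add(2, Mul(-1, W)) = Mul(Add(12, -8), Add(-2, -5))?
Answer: 0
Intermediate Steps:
W = 30 (W = Add(2, Mul(-1, Mul(Add(12, -8), Add(-2, -5)))) = Add(2, Mul(-1, Mul(4, -7))) = Add(2, Mul(-1, -28)) = Add(2, 28) = 30)
X = -4
Function('L')(N) = 0
Mul(Function('L')(W), X) = Mul(0, -4) = 0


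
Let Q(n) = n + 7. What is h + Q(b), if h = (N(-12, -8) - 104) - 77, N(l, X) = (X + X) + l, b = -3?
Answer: -205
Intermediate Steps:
N(l, X) = l + 2*X (N(l, X) = 2*X + l = l + 2*X)
Q(n) = 7 + n
h = -209 (h = ((-12 + 2*(-8)) - 104) - 77 = ((-12 - 16) - 104) - 77 = (-28 - 104) - 77 = -132 - 77 = -209)
h + Q(b) = -209 + (7 - 3) = -209 + 4 = -205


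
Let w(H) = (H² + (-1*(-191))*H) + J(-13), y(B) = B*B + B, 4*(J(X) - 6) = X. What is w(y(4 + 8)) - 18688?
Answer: 141787/4 ≈ 35447.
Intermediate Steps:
J(X) = 6 + X/4
y(B) = B + B² (y(B) = B² + B = B + B²)
w(H) = 11/4 + H² + 191*H (w(H) = (H² + (-1*(-191))*H) + (6 + (¼)*(-13)) = (H² + 191*H) + (6 - 13/4) = (H² + 191*H) + 11/4 = 11/4 + H² + 191*H)
w(y(4 + 8)) - 18688 = (11/4 + ((4 + 8)*(1 + (4 + 8)))² + 191*((4 + 8)*(1 + (4 + 8)))) - 18688 = (11/4 + (12*(1 + 12))² + 191*(12*(1 + 12))) - 18688 = (11/4 + (12*13)² + 191*(12*13)) - 18688 = (11/4 + 156² + 191*156) - 18688 = (11/4 + 24336 + 29796) - 18688 = 216539/4 - 18688 = 141787/4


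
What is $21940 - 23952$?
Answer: $-2012$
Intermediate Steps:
$21940 - 23952 = -2012$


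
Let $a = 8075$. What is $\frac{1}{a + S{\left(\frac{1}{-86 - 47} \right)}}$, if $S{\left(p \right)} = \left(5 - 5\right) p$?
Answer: $\frac{1}{8075} \approx 0.00012384$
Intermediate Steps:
$S{\left(p \right)} = 0$ ($S{\left(p \right)} = 0 p = 0$)
$\frac{1}{a + S{\left(\frac{1}{-86 - 47} \right)}} = \frac{1}{8075 + 0} = \frac{1}{8075}$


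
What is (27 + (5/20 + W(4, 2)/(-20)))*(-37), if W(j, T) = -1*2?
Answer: -20239/20 ≈ -1012.0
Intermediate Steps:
W(j, T) = -2
(27 + (5/20 + W(4, 2)/(-20)))*(-37) = (27 + (5/20 - 2/(-20)))*(-37) = (27 + (5*(1/20) - 2*(-1/20)))*(-37) = (27 + (¼ + ⅒))*(-37) = (27 + 7/20)*(-37) = (547/20)*(-37) = -20239/20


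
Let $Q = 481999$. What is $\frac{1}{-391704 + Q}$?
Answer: $\frac{1}{90295} \approx 1.1075 \cdot 10^{-5}$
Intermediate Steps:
$\frac{1}{-391704 + Q} = \frac{1}{-391704 + 481999} = \frac{1}{90295}$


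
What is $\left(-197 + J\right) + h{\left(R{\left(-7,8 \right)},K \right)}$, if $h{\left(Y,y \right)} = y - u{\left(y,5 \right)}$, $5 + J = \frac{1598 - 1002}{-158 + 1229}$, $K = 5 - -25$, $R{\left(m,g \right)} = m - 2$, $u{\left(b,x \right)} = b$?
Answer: $- \frac{215746}{1071} \approx -201.44$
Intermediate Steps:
$R{\left(m,g \right)} = -2 + m$
$K = 30$ ($K = 5 + 25 = 30$)
$J = - \frac{4759}{1071}$ ($J = -5 + \frac{1598 - 1002}{-158 + 1229} = -5 + \frac{596}{1071} = - \frac{4759}{1071} \approx -4.4435$)
$h{\left(Y,y \right)} = 0$ ($h{\left(Y,y \right)} = y - y = 0$)
$\left(-197 + J\right) + h{\left(R{\left(-7,8 \right)},K \right)} = \left(-197 - \frac{4759}{1071}\right) + 0 = - \frac{215746}{1071} + 0 = - \frac{215746}{1071}$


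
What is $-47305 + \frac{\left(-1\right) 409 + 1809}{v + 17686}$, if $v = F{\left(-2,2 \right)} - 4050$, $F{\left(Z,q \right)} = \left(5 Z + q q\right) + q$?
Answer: $- \frac{80607545}{1704} \approx -47305.0$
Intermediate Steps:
$F{\left(Z,q \right)} = q + q^{2} + 5 Z$ ($F{\left(Z,q \right)} = \left(5 Z + q^{2}\right) + q = \left(q^{2} + 5 Z\right) + q = q + q^{2} + 5 Z$)
$v = -4054$ ($v = \left(2 + 2^{2} + 5 \left(-2\right)\right) - 4050 = \left(2 + 4 - 10\right) - 4050 = -4 - 4050 = -4054$)
$-47305 + \frac{\left(-1\right) 409 + 1809}{v + 17686} = -47305 + \frac{\left(-1\right) 409 + 1809}{-4054 + 17686} = -47305 + \frac{-409 + 1809}{13632} = -47305 + 1400 \cdot \frac{1}{13632} = -47305 + \frac{175}{1704} = - \frac{80607545}{1704}$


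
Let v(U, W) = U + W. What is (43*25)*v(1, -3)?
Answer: -2150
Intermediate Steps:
(43*25)*v(1, -3) = (43*25)*(1 - 3) = 1075*(-2) = -2150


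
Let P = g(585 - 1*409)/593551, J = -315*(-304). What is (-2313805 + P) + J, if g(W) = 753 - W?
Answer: -1316522827218/593551 ≈ -2.2180e+6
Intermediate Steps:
J = 95760
P = 577/593551 (P = (753 - (585 - 1*409))/593551 = (753 - (585 - 409))*(1/593551) = (753 - 1*176)*(1/593551) = (753 - 176)*(1/593551) = 577*(1/593551) = 577/593551 ≈ 0.00097212)
(-2313805 + P) + J = (-2313805 + 577/593551) + 95760 = -1373361270978/593551 + 95760 = -1316522827218/593551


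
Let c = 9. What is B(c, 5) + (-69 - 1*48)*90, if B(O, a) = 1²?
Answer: -10529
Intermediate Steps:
B(O, a) = 1
B(c, 5) + (-69 - 1*48)*90 = 1 + (-69 - 1*48)*90 = 1 + (-69 - 48)*90 = 1 - 117*90 = 1 - 10530 = -10529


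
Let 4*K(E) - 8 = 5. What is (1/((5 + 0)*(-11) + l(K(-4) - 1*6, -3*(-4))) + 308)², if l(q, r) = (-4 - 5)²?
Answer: 64144081/676 ≈ 94888.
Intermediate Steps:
K(E) = 13/4 (K(E) = 2 + (¼)*5 = 2 + 5/4 = 13/4)
l(q, r) = 81 (l(q, r) = (-9)² = 81)
(1/((5 + 0)*(-11) + l(K(-4) - 1*6, -3*(-4))) + 308)² = (1/((5 + 0)*(-11) + 81) + 308)² = (1/(5*(-11) + 81) + 308)² = (1/(-55 + 81) + 308)² = (1/26 + 308)² = (8009/26)² = 64144081/676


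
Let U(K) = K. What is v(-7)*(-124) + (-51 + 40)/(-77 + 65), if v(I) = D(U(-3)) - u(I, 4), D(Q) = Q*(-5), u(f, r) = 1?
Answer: -20821/12 ≈ -1735.1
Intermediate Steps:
D(Q) = -5*Q
v(I) = 14 (v(I) = -5*(-3) - 1*1 = 15 - 1 = 14)
v(-7)*(-124) + (-51 + 40)/(-77 + 65) = 14*(-124) + (-51 + 40)/(-77 + 65) = -1736 - 11/(-12) = -1736 - 11*(-1/12) = -1736 + 11/12 = -20821/12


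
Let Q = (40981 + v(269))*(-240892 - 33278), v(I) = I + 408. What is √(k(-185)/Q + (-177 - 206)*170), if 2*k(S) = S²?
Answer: I*√27573914491784338210/20579052 ≈ 255.17*I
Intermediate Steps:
v(I) = 408 + I
Q = -11421373860 (Q = (40981 + (408 + 269))*(-240892 - 33278) = (40981 + 677)*(-274170) = 41658*(-274170) = -11421373860)
k(S) = S²/2
√(k(-185)/Q + (-177 - 206)*170) = √(((½)*(-185)²)/(-11421373860) + (-177 - 206)*170) = √(((½)*34225)*(-1/11421373860) - 383*170) = √((34225/2)*(-1/11421373860) - 65110) = √(-185/123474312 - 65110) = √(-8039412454505/123474312) = I*√27573914491784338210/20579052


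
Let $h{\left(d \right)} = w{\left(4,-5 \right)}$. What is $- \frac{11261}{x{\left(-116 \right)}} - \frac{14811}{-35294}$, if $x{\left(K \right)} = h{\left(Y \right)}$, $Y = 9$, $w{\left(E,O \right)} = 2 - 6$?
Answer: $\frac{198752489}{70588} \approx 2815.7$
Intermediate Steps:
$w{\left(E,O \right)} = -4$ ($w{\left(E,O \right)} = 2 - 6 = -4$)
$h{\left(d \right)} = -4$
$x{\left(K \right)} = -4$
$- \frac{11261}{x{\left(-116 \right)}} - \frac{14811}{-35294} = - \frac{11261}{-4} - \frac{14811}{-35294} = \left(-11261\right) \left(- \frac{1}{4}\right) - - \frac{14811}{35294} = \frac{11261}{4} + \frac{14811}{35294} = \frac{198752489}{70588}$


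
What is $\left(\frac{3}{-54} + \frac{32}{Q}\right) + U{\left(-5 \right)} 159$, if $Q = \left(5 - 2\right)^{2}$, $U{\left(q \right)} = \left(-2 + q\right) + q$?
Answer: $- \frac{3809}{2} \approx -1904.5$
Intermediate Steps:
$U{\left(q \right)} = -2 + 2 q$
$Q = 9$ ($Q = 3^{2} = 9$)
$\left(\frac{3}{-54} + \frac{32}{Q}\right) + U{\left(-5 \right)} 159 = \left(\frac{3}{-54} + \frac{32}{9}\right) + \left(-2 + 2 \left(-5\right)\right) 159 = \left(3 \left(- \frac{1}{54}\right) + 32 \cdot \frac{1}{9}\right) + \left(-2 - 10\right) 159 = \left(- \frac{1}{18} + \frac{32}{9}\right) - 1908 = \frac{7}{2} - 1908 = - \frac{3809}{2}$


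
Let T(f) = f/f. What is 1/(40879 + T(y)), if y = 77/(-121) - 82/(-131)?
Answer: 1/40880 ≈ 2.4462e-5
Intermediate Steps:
y = -15/1441 (y = 77*(-1/121) - 82*(-1/131) = -7/11 + 82/131 = -15/1441 ≈ -0.010409)
T(f) = 1
1/(40879 + T(y)) = 1/(40879 + 1) = 1/40880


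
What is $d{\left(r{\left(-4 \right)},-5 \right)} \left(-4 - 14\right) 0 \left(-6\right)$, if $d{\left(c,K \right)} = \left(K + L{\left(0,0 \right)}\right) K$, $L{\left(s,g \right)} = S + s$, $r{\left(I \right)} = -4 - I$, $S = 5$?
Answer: $0$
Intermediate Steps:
$L{\left(s,g \right)} = 5 + s$
$d{\left(c,K \right)} = K \left(5 + K\right)$ ($d{\left(c,K \right)} = \left(K + \left(5 + 0\right)\right) K = \left(K + 5\right) K = \left(5 + K\right) K = K \left(5 + K\right)$)
$d{\left(r{\left(-4 \right)},-5 \right)} \left(-4 - 14\right) 0 \left(-6\right) = - 5 \left(5 - 5\right) \left(-4 - 14\right) 0 \left(-6\right) = \left(-5\right) 0 \left(-4 - 14\right) 0 \left(-6\right) = 0 \left(-18\right) 0 \left(-6\right) = 0 \cdot 0 \left(-6\right) = 0 \cdot 0 = 0$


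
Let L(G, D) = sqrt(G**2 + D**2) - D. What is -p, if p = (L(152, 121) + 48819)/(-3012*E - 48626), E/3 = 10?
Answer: 24349/69493 + sqrt(37745)/138986 ≈ 0.35178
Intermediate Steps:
E = 30 (E = 3*10 = 30)
L(G, D) = sqrt(D**2 + G**2) - D
p = -24349/69493 - sqrt(37745)/138986 (p = ((sqrt(121**2 + 152**2) - 1*121) + 48819)/(-3012*30 - 48626) = ((sqrt(14641 + 23104) - 121) + 48819)/(-90360 - 48626) = ((sqrt(37745) - 121) + 48819)/(-138986) = ((-121 + sqrt(37745)) + 48819)*(-1/138986) = (48698 + sqrt(37745))*(-1/138986) = -24349/69493 - sqrt(37745)/138986 ≈ -0.35178)
-p = -(-24349/69493 - sqrt(37745)/138986) = 24349/69493 + sqrt(37745)/138986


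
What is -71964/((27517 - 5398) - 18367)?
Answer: -17991/938 ≈ -19.180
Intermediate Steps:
-71964/((27517 - 5398) - 18367) = -71964/(22119 - 18367) = -71964/3752 = -71964*1/3752 = -17991/938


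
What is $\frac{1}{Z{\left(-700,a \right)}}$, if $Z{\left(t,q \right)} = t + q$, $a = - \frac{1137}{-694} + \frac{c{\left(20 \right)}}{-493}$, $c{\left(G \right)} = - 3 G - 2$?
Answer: $- \frac{342142}{238895831} \approx -0.0014322$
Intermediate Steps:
$c{\left(G \right)} = -2 - 3 G$
$a = \frac{603569}{342142}$ ($a = - \frac{1137}{-694} + \frac{-2 - 60}{-493} = \left(-1137\right) \left(- \frac{1}{694}\right) + \left(-2 - 60\right) \left(- \frac{1}{493}\right) = \frac{1137}{694} - - \frac{62}{493} = \frac{1137}{694} + \frac{62}{493} = \frac{603569}{342142} \approx 1.7641$)
$Z{\left(t,q \right)} = q + t$
$\frac{1}{Z{\left(-700,a \right)}} = \frac{1}{\frac{603569}{342142} - 700} = \frac{1}{- \frac{238895831}{342142}} = - \frac{342142}{238895831}$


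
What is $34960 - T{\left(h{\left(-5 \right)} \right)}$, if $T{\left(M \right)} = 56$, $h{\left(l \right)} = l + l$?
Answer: $34904$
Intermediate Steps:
$h{\left(l \right)} = 2 l$
$34960 - T{\left(h{\left(-5 \right)} \right)} = 34960 - 56 = 34904$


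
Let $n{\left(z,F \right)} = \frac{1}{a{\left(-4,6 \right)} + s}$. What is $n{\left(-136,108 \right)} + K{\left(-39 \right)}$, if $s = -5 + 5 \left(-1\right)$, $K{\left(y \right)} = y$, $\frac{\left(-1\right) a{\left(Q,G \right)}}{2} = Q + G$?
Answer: $- \frac{547}{14} \approx -39.071$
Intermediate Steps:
$a{\left(Q,G \right)} = - 2 G - 2 Q$ ($a{\left(Q,G \right)} = - 2 \left(Q + G\right) = - 2 \left(G + Q\right) = - 2 G - 2 Q$)
$s = -10$ ($s = -5 - 5 = -10$)
$n{\left(z,F \right)} = - \frac{1}{14}$ ($n{\left(z,F \right)} = \frac{1}{\left(\left(-2\right) 6 - -8\right) - 10} = \frac{1}{\left(-12 + 8\right) - 10} = \frac{1}{-4 - 10} = \frac{1}{-14} = - \frac{1}{14}$)
$n{\left(-136,108 \right)} + K{\left(-39 \right)} = - \frac{1}{14} - 39 = - \frac{547}{14}$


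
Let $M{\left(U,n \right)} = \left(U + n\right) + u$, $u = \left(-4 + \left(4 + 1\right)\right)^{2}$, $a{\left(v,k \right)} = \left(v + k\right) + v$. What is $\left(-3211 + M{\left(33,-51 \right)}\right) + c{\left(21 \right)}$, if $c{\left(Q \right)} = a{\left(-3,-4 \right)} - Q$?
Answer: $-3259$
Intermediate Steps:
$a{\left(v,k \right)} = k + 2 v$ ($a{\left(v,k \right)} = \left(k + v\right) + v = k + 2 v$)
$c{\left(Q \right)} = -10 - Q$ ($c{\left(Q \right)} = \left(-4 + 2 \left(-3\right)\right) - Q = \left(-4 - 6\right) - Q = -10 - Q$)
$u = 1$ ($u = \left(-4 + 5\right)^{2} = 1^{2} = 1$)
$M{\left(U,n \right)} = 1 + U + n$ ($M{\left(U,n \right)} = \left(U + n\right) + 1 = 1 + U + n$)
$\left(-3211 + M{\left(33,-51 \right)}\right) + c{\left(21 \right)} = \left(-3211 + \left(1 + 33 - 51\right)\right) - 31 = \left(-3211 - 17\right) - 31 = -3228 - 31 = -3259$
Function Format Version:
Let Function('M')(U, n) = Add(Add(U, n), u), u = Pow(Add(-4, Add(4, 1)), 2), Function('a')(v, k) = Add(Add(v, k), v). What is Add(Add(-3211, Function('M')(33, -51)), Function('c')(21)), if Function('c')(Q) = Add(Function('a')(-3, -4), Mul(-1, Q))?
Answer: -3259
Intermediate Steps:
Function('a')(v, k) = Add(k, Mul(2, v)) (Function('a')(v, k) = Add(Add(k, v), v) = Add(k, Mul(2, v)))
Function('c')(Q) = Add(-10, Mul(-1, Q)) (Function('c')(Q) = Add(Add(-4, Mul(2, -3)), Mul(-1, Q)) = Add(Add(-4, -6), Mul(-1, Q)) = Add(-10, Mul(-1, Q)))
u = 1 (u = Pow(Add(-4, 5), 2) = Pow(1, 2) = 1)
Function('M')(U, n) = Add(1, U, n) (Function('M')(U, n) = Add(Add(U, n), 1) = Add(1, U, n))
Add(Add(-3211, Function('M')(33, -51)), Function('c')(21)) = Add(Add(-3211, Add(1, 33, -51)), Add(-10, Mul(-1, 21))) = Add(Add(-3211, -17), Add(-10, -21)) = Add(-3228, -31) = -3259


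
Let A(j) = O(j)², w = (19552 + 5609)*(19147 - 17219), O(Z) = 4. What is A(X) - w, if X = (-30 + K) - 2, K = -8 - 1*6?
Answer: -48510392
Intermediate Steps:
K = -14 (K = -8 - 6 = -14)
X = -46 (X = (-30 - 14) - 2 = -44 - 2 = -46)
w = 48510408 (w = 25161*1928 = 48510408)
A(j) = 16 (A(j) = 4² = 16)
A(X) - w = 16 - 1*48510408 = 16 - 48510408 = -48510392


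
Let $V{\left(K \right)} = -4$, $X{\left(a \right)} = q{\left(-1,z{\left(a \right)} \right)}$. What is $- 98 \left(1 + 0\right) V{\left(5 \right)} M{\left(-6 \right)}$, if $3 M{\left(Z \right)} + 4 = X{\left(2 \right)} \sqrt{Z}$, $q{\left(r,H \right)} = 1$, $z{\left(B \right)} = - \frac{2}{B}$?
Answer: $- \frac{1568}{3} + \frac{392 i \sqrt{6}}{3} \approx -522.67 + 320.07 i$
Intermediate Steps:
$X{\left(a \right)} = 1$
$M{\left(Z \right)} = - \frac{4}{3} + \frac{\sqrt{Z}}{3}$ ($M{\left(Z \right)} = - \frac{4}{3} + \frac{1 \sqrt{Z}}{3} = - \frac{4}{3} + \frac{\sqrt{Z}}{3}$)
$- 98 \left(1 + 0\right) V{\left(5 \right)} M{\left(-6 \right)} = - 98 \left(1 + 0\right) \left(-4\right) \left(- \frac{4}{3} + \frac{\sqrt{-6}}{3}\right) = - 98 \cdot 1 \left(-4\right) \left(- \frac{4}{3} + \frac{i \sqrt{6}}{3}\right) = \left(-98\right) \left(-4\right) \left(- \frac{4}{3} + \frac{i \sqrt{6}}{3}\right) = 392 \left(- \frac{4}{3} + \frac{i \sqrt{6}}{3}\right) = - \frac{1568}{3} + \frac{392 i \sqrt{6}}{3}$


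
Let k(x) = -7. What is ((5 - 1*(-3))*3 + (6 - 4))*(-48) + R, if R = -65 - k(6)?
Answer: -1306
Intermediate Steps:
R = -58 (R = -65 - 1*(-7) = -65 + 7 = -58)
((5 - 1*(-3))*3 + (6 - 4))*(-48) + R = ((5 - 1*(-3))*3 + (6 - 4))*(-48) - 58 = ((5 + 3)*3 + 2)*(-48) - 58 = (8*3 + 2)*(-48) - 58 = (24 + 2)*(-48) - 58 = 26*(-48) - 58 = -1248 - 58 = -1306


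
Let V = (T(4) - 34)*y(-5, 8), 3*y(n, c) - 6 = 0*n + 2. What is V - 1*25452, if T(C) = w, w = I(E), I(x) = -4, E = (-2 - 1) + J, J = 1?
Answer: -76660/3 ≈ -25553.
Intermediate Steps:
E = -2 (E = (-2 - 1) + 1 = -3 + 1 = -2)
w = -4
T(C) = -4
y(n, c) = 8/3 (y(n, c) = 2 + (0*n + 2)/3 = 2 + (0 + 2)/3 = 2 + (⅓)*2 = 2 + ⅔ = 8/3)
V = -304/3 (V = (-4 - 34)*(8/3) = -38*8/3 = -304/3 ≈ -101.33)
V - 1*25452 = -304/3 - 1*25452 = -304/3 - 25452 = -76660/3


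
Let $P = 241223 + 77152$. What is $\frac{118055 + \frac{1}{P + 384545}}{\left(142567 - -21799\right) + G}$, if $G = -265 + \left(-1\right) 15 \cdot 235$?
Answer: $\frac{82983220601}{112872081920} \approx 0.7352$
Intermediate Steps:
$P = 318375$
$G = -3790$ ($G = -265 - 3525 = -3790$)
$\frac{118055 + \frac{1}{P + 384545}}{\left(142567 - -21799\right) + G} = \frac{118055 + \frac{1}{318375 + 384545}}{\left(142567 - -21799\right) - 3790} = \frac{118055 + \frac{1}{702920}}{\left(142567 + 21799\right) - 3790} = \frac{118055 + \frac{1}{702920}}{164366 - 3790} = \frac{82983220601}{702920 \cdot 160576} = \frac{82983220601}{702920} \cdot \frac{1}{160576} = \frac{82983220601}{112872081920}$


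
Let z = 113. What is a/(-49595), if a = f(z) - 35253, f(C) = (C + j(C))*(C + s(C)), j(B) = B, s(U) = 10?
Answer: 213/1417 ≈ 0.15032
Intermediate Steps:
f(C) = 2*C*(10 + C) (f(C) = (C + C)*(C + 10) = (2*C)*(10 + C) = 2*C*(10 + C))
a = -7455 (a = 2*113*(10 + 113) - 35253 = 2*113*123 - 35253 = 27798 - 35253 = -7455)
a/(-49595) = -7455/(-49595) = -7455*(-1/49595) = 213/1417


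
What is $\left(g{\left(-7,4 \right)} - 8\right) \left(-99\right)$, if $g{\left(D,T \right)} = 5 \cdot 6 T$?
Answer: $-11088$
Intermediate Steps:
$g{\left(D,T \right)} = 30 T$
$\left(g{\left(-7,4 \right)} - 8\right) \left(-99\right) = \left(30 \cdot 4 - 8\right) \left(-99\right) = \left(120 - 8\right) \left(-99\right) = 112 \left(-99\right) = -11088$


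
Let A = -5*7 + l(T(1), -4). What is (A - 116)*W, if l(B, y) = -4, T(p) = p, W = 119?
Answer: -18445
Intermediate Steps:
A = -39 (A = -5*7 - 4 = -35 - 4 = -39)
(A - 116)*W = (-39 - 116)*119 = -155*119 = -18445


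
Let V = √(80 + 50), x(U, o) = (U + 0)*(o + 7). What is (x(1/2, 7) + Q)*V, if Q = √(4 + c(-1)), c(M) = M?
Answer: √130*(7 + √3) ≈ 99.561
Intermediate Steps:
x(U, o) = U*(7 + o)
V = √130 ≈ 11.402
Q = √3 (Q = √(4 - 1) = √3 ≈ 1.7320)
(x(1/2, 7) + Q)*V = ((7 + 7)/2 + √3)*√130 = ((½)*14 + √3)*√130 = (7 + √3)*√130 = √130*(7 + √3)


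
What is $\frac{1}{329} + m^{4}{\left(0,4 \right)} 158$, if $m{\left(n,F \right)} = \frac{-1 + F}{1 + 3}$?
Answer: $\frac{2105399}{42112} \approx 49.995$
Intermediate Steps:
$m{\left(n,F \right)} = - \frac{1}{4} + \frac{F}{4}$ ($m{\left(n,F \right)} = \frac{-1 + F}{4} = \left(-1 + F\right) \frac{1}{4} = - \frac{1}{4} + \frac{F}{4}$)
$\frac{1}{329} + m^{4}{\left(0,4 \right)} 158 = \frac{1}{329} + \left(- \frac{1}{4} + \frac{1}{4} \cdot 4\right)^{4} \cdot 158 = \frac{1}{329} + \left(- \frac{1}{4} + 1\right)^{4} \cdot 158 = \frac{1}{329} + \left(\frac{3}{4}\right)^{4} \cdot 158 = \frac{1}{329} + \frac{81}{256} \cdot 158 = \frac{1}{329} + \frac{6399}{128} = \frac{2105399}{42112}$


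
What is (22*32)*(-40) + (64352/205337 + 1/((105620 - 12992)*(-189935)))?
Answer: -101728424344069639577/3612555273723660 ≈ -28160.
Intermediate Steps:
(22*32)*(-40) + (64352/205337 + 1/((105620 - 12992)*(-189935))) = 704*(-40) + (64352*(1/205337) - 1/189935/92628) = -28160 + (64352/205337 + (1/92628)*(-1/189935)) = -28160 + (64352/205337 - 1/17593299180) = -28160 + 1132163988626023/3612555273723660 = -101728424344069639577/3612555273723660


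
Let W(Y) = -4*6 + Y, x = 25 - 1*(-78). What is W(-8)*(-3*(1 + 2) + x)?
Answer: -3008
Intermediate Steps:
x = 103 (x = 25 + 78 = 103)
W(Y) = -24 + Y
W(-8)*(-3*(1 + 2) + x) = (-24 - 8)*(-3*(1 + 2) + 103) = -32*(-3*3 + 103) = -32*(-9 + 103) = -32*94 = -3008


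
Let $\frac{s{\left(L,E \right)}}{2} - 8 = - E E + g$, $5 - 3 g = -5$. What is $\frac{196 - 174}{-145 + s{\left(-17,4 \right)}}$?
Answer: $- \frac{66}{463} \approx -0.14255$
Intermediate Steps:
$g = \frac{10}{3}$ ($g = \frac{5}{3} - - \frac{5}{3} = \frac{5}{3} + \frac{5}{3} = \frac{10}{3} \approx 3.3333$)
$s{\left(L,E \right)} = \frac{68}{3} - 2 E^{2}$ ($s{\left(L,E \right)} = 16 + 2 \left(- E E + \frac{10}{3}\right) = 16 + 2 \left(- E^{2} + \frac{10}{3}\right) = 16 + 2 \left(\frac{10}{3} - E^{2}\right) = 16 - \left(- \frac{20}{3} + 2 E^{2}\right) = \frac{68}{3} - 2 E^{2}$)
$\frac{196 - 174}{-145 + s{\left(-17,4 \right)}} = \frac{196 - 174}{-145 + \left(\frac{68}{3} - 2 \cdot 4^{2}\right)} = \frac{22}{-145 + \left(\frac{68}{3} - 32\right)} = \frac{22}{-145 - \frac{28}{3}} = \frac{22}{- \frac{463}{3}} = 22 \left(- \frac{3}{463}\right) = - \frac{66}{463}$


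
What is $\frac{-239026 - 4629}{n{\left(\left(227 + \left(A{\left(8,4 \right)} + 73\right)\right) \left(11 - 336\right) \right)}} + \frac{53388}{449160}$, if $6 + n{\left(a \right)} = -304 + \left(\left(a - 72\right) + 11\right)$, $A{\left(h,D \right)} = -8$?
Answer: $\frac{9543867329}{3565993530} \approx 2.6764$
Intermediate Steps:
$n{\left(a \right)} = -371 + a$ ($n{\left(a \right)} = -6 + \left(-304 + \left(\left(a - 72\right) + 11\right)\right) = -6 + \left(-304 + \left(\left(-72 + a\right) + 11\right)\right) = -6 + \left(-304 + \left(-61 + a\right)\right) = -6 + \left(-365 + a\right) = -371 + a$)
$\frac{-239026 - 4629}{n{\left(\left(227 + \left(A{\left(8,4 \right)} + 73\right)\right) \left(11 - 336\right) \right)}} + \frac{53388}{449160} = \frac{-239026 - 4629}{-371 + \left(227 + \left(-8 + 73\right)\right) \left(11 - 336\right)} + \frac{53388}{449160} = - \frac{243655}{-371 + \left(227 + 65\right) \left(-325\right)} + 53388 \cdot \frac{1}{449160} = - \frac{243655}{-371 + 292 \left(-325\right)} + \frac{4449}{37430} = - \frac{243655}{-371 - 94900} + \frac{4449}{37430} = - \frac{243655}{-95271} + \frac{4449}{37430} = \left(-243655\right) \left(- \frac{1}{95271}\right) + \frac{4449}{37430} = \frac{243655}{95271} + \frac{4449}{37430} = \frac{9543867329}{3565993530}$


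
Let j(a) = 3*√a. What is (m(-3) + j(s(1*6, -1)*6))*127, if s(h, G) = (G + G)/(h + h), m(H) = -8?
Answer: -1016 + 381*I ≈ -1016.0 + 381.0*I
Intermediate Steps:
s(h, G) = G/h (s(h, G) = (2*G)/((2*h)) = (2*G)*(1/(2*h)) = G/h)
(m(-3) + j(s(1*6, -1)*6))*127 = (-8 + 3*√(-1/(1*6)*6))*127 = (-8 + 3*√(-1/6*6))*127 = (-8 + 3*√(-1*⅙*6))*127 = (-8 + 3*√(-⅙*6))*127 = (-8 + 3*√(-1))*127 = (-8 + 3*I)*127 = -1016 + 381*I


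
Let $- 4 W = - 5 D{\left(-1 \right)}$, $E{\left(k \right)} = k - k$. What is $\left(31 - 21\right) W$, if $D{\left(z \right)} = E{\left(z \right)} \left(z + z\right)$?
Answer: $0$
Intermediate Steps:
$E{\left(k \right)} = 0$
$D{\left(z \right)} = 0$ ($D{\left(z \right)} = 0 \left(z + z\right) = 0 \cdot 2 z = 0$)
$W = 0$ ($W = - \frac{\left(-5\right) 0}{4} = \left(- \frac{1}{4}\right) 0 = 0$)
$\left(31 - 21\right) W = \left(31 - 21\right) 0 = 10 \cdot 0 = 0$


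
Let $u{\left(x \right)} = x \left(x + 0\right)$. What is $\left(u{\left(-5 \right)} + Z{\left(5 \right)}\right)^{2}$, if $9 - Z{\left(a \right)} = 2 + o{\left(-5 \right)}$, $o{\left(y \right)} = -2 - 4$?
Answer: $1444$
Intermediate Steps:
$o{\left(y \right)} = -6$
$Z{\left(a \right)} = 13$ ($Z{\left(a \right)} = 9 - \left(2 - 6\right) = 9 - -4 = 9 + 4 = 13$)
$u{\left(x \right)} = x^{2}$ ($u{\left(x \right)} = x x = x^{2}$)
$\left(u{\left(-5 \right)} + Z{\left(5 \right)}\right)^{2} = \left(\left(-5\right)^{2} + 13\right)^{2} = \left(25 + 13\right)^{2} = 38^{2} = 1444$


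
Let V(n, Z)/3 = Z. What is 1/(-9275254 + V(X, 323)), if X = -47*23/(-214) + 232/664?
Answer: -1/9274285 ≈ -1.0783e-7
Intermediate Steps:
X = 95929/17762 (X = -1081*(-1/214) + 232*(1/664) = 1081/214 + 29/83 = 95929/17762 ≈ 5.4008)
V(n, Z) = 3*Z
1/(-9275254 + V(X, 323)) = 1/(-9275254 + 3*323) = 1/(-9275254 + 969) = 1/(-9274285) = -1/9274285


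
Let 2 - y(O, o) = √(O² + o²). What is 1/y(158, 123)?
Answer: -2/40089 - √40093/40089 ≈ -0.0050446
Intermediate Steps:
y(O, o) = 2 - √(O² + o²)
1/y(158, 123) = 1/(2 - √(158² + 123²)) = 1/(2 - √(24964 + 15129)) = 1/(2 - √40093)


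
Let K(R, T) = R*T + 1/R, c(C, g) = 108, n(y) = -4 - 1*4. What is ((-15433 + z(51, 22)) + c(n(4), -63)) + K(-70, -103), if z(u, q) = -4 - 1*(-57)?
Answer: -564341/70 ≈ -8062.0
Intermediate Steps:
z(u, q) = 53 (z(u, q) = -4 + 57 = 53)
n(y) = -8 (n(y) = -4 - 4 = -8)
K(R, T) = 1/R + R*T
((-15433 + z(51, 22)) + c(n(4), -63)) + K(-70, -103) = ((-15433 + 53) + 108) + (1/(-70) - 70*(-103)) = (-15380 + 108) + (-1/70 + 7210) = -15272 + 504699/70 = -564341/70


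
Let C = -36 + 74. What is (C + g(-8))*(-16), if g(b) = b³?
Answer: 7584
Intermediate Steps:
C = 38
(C + g(-8))*(-16) = (38 + (-8)³)*(-16) = (38 - 512)*(-16) = -474*(-16) = 7584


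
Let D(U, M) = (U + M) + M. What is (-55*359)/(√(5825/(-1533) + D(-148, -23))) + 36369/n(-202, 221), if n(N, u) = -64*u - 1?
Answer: -12123/4715 + 19745*I*√464846991/303227 ≈ -2.5712 + 1403.9*I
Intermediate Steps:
D(U, M) = U + 2*M (D(U, M) = (M + U) + M = U + 2*M)
n(N, u) = -1 - 64*u
(-55*359)/(√(5825/(-1533) + D(-148, -23))) + 36369/n(-202, 221) = (-55*359)/(√(5825/(-1533) + (-148 + 2*(-23)))) + 36369/(-1 - 64*221) = -19745/√(5825*(-1/1533) + (-148 - 46)) + 36369/(-1 - 14144) = -19745/√(-5825/1533 - 194) + 36369/(-14145) = -19745*(-I*√464846991/303227) + 36369*(-1/14145) = -19745*(-I*√464846991/303227) - 12123/4715 = -(-19745)*I*√464846991/303227 - 12123/4715 = 19745*I*√464846991/303227 - 12123/4715 = -12123/4715 + 19745*I*√464846991/303227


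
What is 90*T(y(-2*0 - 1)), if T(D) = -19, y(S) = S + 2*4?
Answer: -1710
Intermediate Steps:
y(S) = 8 + S (y(S) = S + 8 = 8 + S)
90*T(y(-2*0 - 1)) = 90*(-19) = -1710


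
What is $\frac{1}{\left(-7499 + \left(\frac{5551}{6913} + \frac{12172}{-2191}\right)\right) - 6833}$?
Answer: $- \frac{15146383}{217149943951} \approx -6.9751 \cdot 10^{-5}$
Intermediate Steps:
$\frac{1}{\left(-7499 + \left(\frac{5551}{6913} + \frac{12172}{-2191}\right)\right) - 6833} = \frac{1}{\left(-7499 + \left(5551 \cdot \frac{1}{6913} + 12172 \left(- \frac{1}{2191}\right)\right)\right) - 6833} = \frac{1}{\left(-7499 + \left(\frac{5551}{6913} - \frac{12172}{2191}\right)\right) - 6833} = \frac{1}{\left(-7499 - \frac{71982795}{15146383}\right) - 6833} = \frac{1}{- \frac{113654708912}{15146383} - 6833} = \frac{1}{- \frac{217149943951}{15146383}} = - \frac{15146383}{217149943951}$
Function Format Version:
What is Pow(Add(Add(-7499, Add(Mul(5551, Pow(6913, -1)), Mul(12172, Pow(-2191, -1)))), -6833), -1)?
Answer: Rational(-15146383, 217149943951) ≈ -6.9751e-5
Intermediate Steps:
Pow(Add(Add(-7499, Add(Mul(5551, Pow(6913, -1)), Mul(12172, Pow(-2191, -1)))), -6833), -1) = Pow(Add(Add(-7499, Add(Mul(5551, Rational(1, 6913)), Mul(12172, Rational(-1, 2191)))), -6833), -1) = Pow(Add(Add(-7499, Add(Rational(5551, 6913), Rational(-12172, 2191))), -6833), -1) = Pow(Add(Add(-7499, Rational(-71982795, 15146383)), -6833), -1) = Pow(Add(Rational(-113654708912, 15146383), -6833), -1) = Pow(Rational(-217149943951, 15146383), -1) = Rational(-15146383, 217149943951)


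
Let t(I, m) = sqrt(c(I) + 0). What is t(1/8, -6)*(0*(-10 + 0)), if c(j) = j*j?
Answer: 0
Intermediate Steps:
c(j) = j**2
t(I, m) = sqrt(I**2) (t(I, m) = sqrt(I**2 + 0) = sqrt(I**2))
t(1/8, -6)*(0*(-10 + 0)) = sqrt((1/8)**2)*(0*(-10 + 0)) = sqrt((1/8)**2)*(0*(-10)) = sqrt(1/64)*0 = (1/8)*0 = 0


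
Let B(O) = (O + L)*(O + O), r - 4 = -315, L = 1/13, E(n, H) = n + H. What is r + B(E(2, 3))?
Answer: -3383/13 ≈ -260.23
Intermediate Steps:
E(n, H) = H + n
L = 1/13 ≈ 0.076923
r = -311 (r = 4 - 315 = -311)
B(O) = 2*O*(1/13 + O) (B(O) = (O + 1/13)*(O + O) = (1/13 + O)*(2*O) = 2*O*(1/13 + O))
r + B(E(2, 3)) = -311 + 2*(3 + 2)*(1 + 13*(3 + 2))/13 = -311 + (2/13)*5*(1 + 13*5) = -311 + (2/13)*5*(1 + 65) = -311 + (2/13)*5*66 = -311 + 660/13 = -3383/13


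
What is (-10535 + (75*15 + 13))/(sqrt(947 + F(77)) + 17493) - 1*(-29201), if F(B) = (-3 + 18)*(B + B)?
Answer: 8935393946471/306001792 + 9397*sqrt(3257)/306001792 ≈ 29200.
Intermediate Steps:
F(B) = 30*B (F(B) = 15*(2*B) = 30*B)
(-10535 + (75*15 + 13))/(sqrt(947 + F(77)) + 17493) - 1*(-29201) = (-10535 + (75*15 + 13))/(sqrt(947 + 30*77) + 17493) - 1*(-29201) = (-10535 + (1125 + 13))/(sqrt(947 + 2310) + 17493) + 29201 = (-10535 + 1138)/(sqrt(3257) + 17493) + 29201 = -9397/(17493 + sqrt(3257)) + 29201 = 29201 - 9397/(17493 + sqrt(3257))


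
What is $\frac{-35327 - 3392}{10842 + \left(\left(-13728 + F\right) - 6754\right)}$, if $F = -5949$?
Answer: $\frac{38719}{15589} \approx 2.4837$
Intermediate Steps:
$\frac{-35327 - 3392}{10842 + \left(\left(-13728 + F\right) - 6754\right)} = \frac{-35327 - 3392}{10842 - 26431} = - \frac{38719}{10842 - 26431} = - \frac{38719}{-15589} = \left(-38719\right) \left(- \frac{1}{15589}\right) = \frac{38719}{15589}$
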